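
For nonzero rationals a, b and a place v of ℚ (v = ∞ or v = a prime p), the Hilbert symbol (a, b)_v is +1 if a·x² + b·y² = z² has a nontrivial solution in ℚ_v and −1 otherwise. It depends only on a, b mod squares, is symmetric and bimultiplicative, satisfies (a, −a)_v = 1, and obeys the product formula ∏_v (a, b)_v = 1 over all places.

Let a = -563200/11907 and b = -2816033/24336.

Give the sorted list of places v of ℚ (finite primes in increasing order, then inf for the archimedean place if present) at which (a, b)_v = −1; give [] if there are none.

Mod squares: a ≡ -66, b ≡ -17. Check v ∈ {∞, 2, 3, 5, 7, 11, 13, 17, 37}.
v=37: a=37^0·(≡35), b=37^2·(≡17) mod 37; (35|37)=-1, (17|37)=-1; (−1)^{0·2·18}·(-1)^2·(-1)^0 = +1.
v=5: a=5^2·(≡1), b=5^0·(≡2) mod 5; (1|5)=+1, (2|5)=-1; (−1)^{2·0·2}·(+1)^0·(-1)^2 = +1.
v=11: a=11^1·(≡1), b=11^2·(≡9) mod 11; (1|11)=+1, (9|11)=+1; (−1)^{1·2·5}·(+1)^2·(+1)^1 = +1.
v=7: a=7^-2·(≡4), b=7^0·(≡1) mod 7; (4|7)=+1, (1|7)=+1; (−1)^{-2·0·3}·(+1)^0·(+1)^-2 = +1.
v=∞: -66 < 0 and -17 < 0  ⇒  (a,b)_∞ = -1.
v=2: v_2(a)=11, v_2(b)=-4; units ≡ 7, 7 (mod 8); ε·ε+αω+βω = 1·1+11·0+-4·0 ≡ 1  ⇒  (a,b)_2 = -1.
v=17: a=17^0·(≡16), b=17^1·(≡15) mod 17; (16|17)=+1, (15|17)=+1; (−1)^{0·1·8}·(+1)^1·(+1)^0 = +1.
v=13: a=13^0·(≡1), b=13^-2·(≡1) mod 13; (1|13)=+1, (1|13)=+1; (−1)^{0·-2·6}·(+1)^-2·(+1)^0 = +1.
v=3: a=3^-5·(≡2), b=3^-2·(≡1) mod 3; (2|3)=-1, (1|3)=+1; (−1)^{-5·-2·1}·(-1)^-2·(+1)^-5 = +1.
|Ram(-66, -17)| = 2, even; anisotropic at {2, ∞}.

[2, inf]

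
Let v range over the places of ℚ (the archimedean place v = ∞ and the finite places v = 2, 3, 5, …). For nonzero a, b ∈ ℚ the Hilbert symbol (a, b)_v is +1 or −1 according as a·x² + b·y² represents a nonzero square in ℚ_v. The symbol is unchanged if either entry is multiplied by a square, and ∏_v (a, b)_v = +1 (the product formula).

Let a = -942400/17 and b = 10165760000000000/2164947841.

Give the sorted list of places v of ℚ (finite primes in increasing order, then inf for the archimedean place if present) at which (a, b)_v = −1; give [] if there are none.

(a, b) ≡ (-10013, 11) mod (ℚ^×)²; places V = {2, 5, 7, 11, 17, 19, 23, 31, ∞}.
(a,b)_19: α=1, u≡5; β=2, v≡9 (mod 19); (5|19)=+1, (9|19)=+1; sign (−1)^0·+1^2·+1^1 = +1.
(a,b)_5: α=2, u≡2; β=10, v≡4 (mod 5); (2|5)=-1, (4|5)=+1; sign (−1)^0·-1^10·+1^2 = +1.
(a,b)_11: α=0, u≡6; β=1, v≡5 (mod 11); (6|11)=-1, (5|11)=+1; sign (−1)^0·-1^1·+1^0 = -1.
(a,b)_23: α=0, u≡15; β=-2, v≡7 (mod 23); (15|23)=-1, (7|23)=-1; sign (−1)^0·-1^-2·-1^0 = +1.
(a,b)_2: α=6, β=18; u≡3, v≡3 (mod 8); ε(u)ε(v)=1·1, αω(v)=6·1, βω(u)=18·1; sum ≡ 1  ⇒  -1.
(a,b)_7: α=0, u≡1; β=-2, v≡2 (mod 7); (1|7)=+1, (2|7)=+1; sign (−1)^0·+1^-2·+1^0 = +1.
(a,b)_∞: sgn(-10013)=−, sgn(11)=+, so +1.
(a,b)_17: α=-1, u≡12; β=-4, v≡12 (mod 17); (12|17)=-1, (12|17)=-1; sign (−1)^0·-1^-4·-1^-1 = -1.
(a,b)_31: α=1, u≡28; β=0, v≡30 (mod 31); (28|31)=+1, (30|31)=-1; sign (−1)^0·+1^0·-1^1 = -1.
(-10013, 11 / ℚ) ramifies at {2, 11, 17, 31}: a division algebra.

[2, 11, 17, 31]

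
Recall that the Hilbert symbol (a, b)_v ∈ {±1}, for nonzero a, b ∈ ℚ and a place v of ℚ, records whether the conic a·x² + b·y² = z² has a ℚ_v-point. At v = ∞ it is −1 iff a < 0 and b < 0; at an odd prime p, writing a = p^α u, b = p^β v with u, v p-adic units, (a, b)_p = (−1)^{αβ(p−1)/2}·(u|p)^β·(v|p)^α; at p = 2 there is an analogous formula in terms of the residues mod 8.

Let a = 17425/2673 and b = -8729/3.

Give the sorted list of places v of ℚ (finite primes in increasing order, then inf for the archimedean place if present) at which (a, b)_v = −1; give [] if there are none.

[7, 17, 41, 43]

(a, b) ≡ (23001, -26187) mod (ℚ^×)²; places V = {2, 3, 5, 7, 11, 17, 29, 41, 43, ∞}.
(a,b)_3: α=-5, u≡2; β=-1, v≡1 (mod 3); (2|3)=-1, (1|3)=+1; sign (−1)^1·-1^-1·+1^-5 = +1.
(a,b)_7: α=0, u≡5; β=1, v≡2 (mod 7); (5|7)=-1, (2|7)=+1; sign (−1)^0·-1^1·+1^0 = -1.
(a,b)_41: α=1, u≡7; β=0, v≡15 (mod 41); (7|41)=-1, (15|41)=-1; sign (−1)^0·-1^0·-1^1 = -1.
(a,b)_11: α=-1, u≡1; β=0, v≡9 (mod 11); (1|11)=+1, (9|11)=+1; sign (−1)^0·+1^0·+1^-1 = +1.
(a,b)_∞: sgn(23001)=+, sgn(-26187)=−, so +1.
(a,b)_5: α=2, u≡4; β=0, v≡2 (mod 5); (4|5)=+1, (2|5)=-1; sign (−1)^0·+1^0·-1^2 = +1.
(a,b)_2: α=0, β=0; u≡1, v≡5 (mod 8); ε(u)ε(v)=0·0, αω(v)=0·1, βω(u)=0·0; sum ≡ 0  ⇒  +1.
(a,b)_29: α=0, u≡5; β=1, v≡6 (mod 29); (5|29)=+1, (6|29)=+1; sign (−1)^0·+1^1·+1^0 = +1.
(a,b)_17: α=1, u≡14; β=0, v≡3 (mod 17); (14|17)=-1, (3|17)=-1; sign (−1)^0·-1^0·-1^1 = -1.
(a,b)_43: α=0, u≡26; β=1, v≡4 (mod 43); (26|43)=-1, (4|43)=+1; sign (−1)^0·-1^1·+1^0 = -1.
|Ram(23001, -26187)| = 4, even; anisotropic at {7, 17, 41, 43}.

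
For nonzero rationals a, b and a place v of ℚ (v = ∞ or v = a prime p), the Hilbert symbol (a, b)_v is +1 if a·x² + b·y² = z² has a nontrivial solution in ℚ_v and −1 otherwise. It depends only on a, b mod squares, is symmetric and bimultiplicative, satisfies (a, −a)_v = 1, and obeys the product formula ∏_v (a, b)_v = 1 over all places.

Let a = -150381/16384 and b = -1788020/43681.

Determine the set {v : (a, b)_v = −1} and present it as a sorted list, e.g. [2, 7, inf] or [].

Mod squares: a ≡ -341, b ≡ -5. Check v ∈ {∞, 2, 3, 5, 7, 11, 13, 19, 23, 31}.
v=3: a=3^2·(≡1), b=3^0·(≡1) mod 3; (1|3)=+1, (1|3)=+1; (−1)^{2·0·1}·(+1)^0·(+1)^2 = +1.
v=5: a=5^0·(≡1), b=5^1·(≡1) mod 5; (1|5)=+1, (1|5)=+1; (−1)^{0·1·2}·(+1)^1·(+1)^0 = +1.
v=11: a=11^1·(≡7), b=11^-2·(≡7) mod 11; (7|11)=-1, (7|11)=-1; (−1)^{1·-2·5}·(-1)^-2·(-1)^1 = -1.
v=23: a=23^0·(≡2), b=23^2·(≡6) mod 23; (2|23)=+1, (6|23)=+1; (−1)^{0·2·11}·(+1)^2·(+1)^0 = +1.
v=13: a=13^0·(≡4), b=13^2·(≡2) mod 13; (4|13)=+1, (2|13)=-1; (−1)^{0·2·6}·(+1)^2·(-1)^0 = +1.
v=∞: -341 < 0 and -5 < 0  ⇒  (a,b)_∞ = -1.
v=31: a=31^1·(≡1), b=31^0·(≡30) mod 31; (1|31)=+1, (30|31)=-1; (−1)^{1·0·15}·(+1)^0·(-1)^1 = -1.
v=2: v_2(a)=-14, v_2(b)=2; units ≡ 3, 3 (mod 8); ε·ε+αω+βω = 1·1+-14·1+2·1 ≡ 1  ⇒  (a,b)_2 = -1.
v=19: a=19^0·(≡7), b=19^-2·(≡10) mod 19; (7|19)=+1, (10|19)=-1; (−1)^{0·-2·9}·(+1)^-2·(-1)^0 = +1.
v=7: a=7^2·(≡1), b=7^0·(≡4) mod 7; (1|7)=+1, (4|7)=+1; (−1)^{2·0·3}·(+1)^0·(+1)^2 = +1.
|Ram(-341, -5)| = 4, even; anisotropic at {2, 11, 31, ∞}.

[2, 11, 31, inf]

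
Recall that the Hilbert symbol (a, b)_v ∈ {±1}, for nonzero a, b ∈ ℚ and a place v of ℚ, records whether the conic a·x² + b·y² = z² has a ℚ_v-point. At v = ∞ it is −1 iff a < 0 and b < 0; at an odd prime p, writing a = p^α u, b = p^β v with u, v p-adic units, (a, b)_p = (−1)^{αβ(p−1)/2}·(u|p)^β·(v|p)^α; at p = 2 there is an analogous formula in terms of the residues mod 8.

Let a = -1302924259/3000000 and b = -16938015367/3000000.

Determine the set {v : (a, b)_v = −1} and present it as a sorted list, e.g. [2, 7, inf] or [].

[2, 3, 13, inf]

Mod squares: a ≡ -57, b ≡ -741. Check v ∈ {∞, 2, 3, 5, 7, 13, 19}.
v=7: a=7^4·(≡3), b=7^4·(≡4) mod 7; (3|7)=-1, (4|7)=+1; (−1)^{4·4·3}·(-1)^4·(+1)^4 = +1.
v=5: a=5^-6·(≡3), b=5^-6·(≡4) mod 5; (3|5)=-1, (4|5)=+1; (−1)^{-6·-6·2}·(-1)^-6·(+1)^-6 = +1.
v=3: a=3^-1·(≡2), b=3^-1·(≡2) mod 3; (2|3)=-1, (2|3)=-1; (−1)^{-1·-1·1}·(-1)^-1·(-1)^-1 = -1.
v=19: a=19^1·(≡17), b=19^1·(≡12) mod 19; (17|19)=+1, (12|19)=-1; (−1)^{1·1·9}·(+1)^1·(-1)^1 = +1.
v=13: a=13^4·(≡8), b=13^5·(≡8) mod 13; (8|13)=-1, (8|13)=-1; (−1)^{4·5·6}·(-1)^5·(-1)^4 = -1.
v=∞: -57 < 0 and -741 < 0  ⇒  (a,b)_∞ = -1.
v=2: v_2(a)=-6, v_2(b)=-6; units ≡ 7, 3 (mod 8); ε·ε+αω+βω = 1·1+-6·1+-6·0 ≡ 1  ⇒  (a,b)_2 = -1.
(-57, -741 / ℚ) ramifies at {2, 3, 13, ∞}: a division algebra.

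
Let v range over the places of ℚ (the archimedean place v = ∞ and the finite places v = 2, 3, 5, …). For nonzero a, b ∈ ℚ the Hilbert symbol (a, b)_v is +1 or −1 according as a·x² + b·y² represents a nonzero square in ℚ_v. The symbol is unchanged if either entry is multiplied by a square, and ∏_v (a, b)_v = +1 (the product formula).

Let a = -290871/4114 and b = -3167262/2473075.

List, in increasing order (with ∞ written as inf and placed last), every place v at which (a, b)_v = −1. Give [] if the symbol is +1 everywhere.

Mod squares: a ≡ -13566, b ≡ -149226. Check v ∈ {∞, 2, 3, 5, 7, 11, 17, 19, 23}.
v=19: a=19^1·(≡10), b=19^1·(≡10) mod 19; (10|19)=-1, (10|19)=-1; (−1)^{1·1·9}·(-1)^1·(-1)^1 = -1.
v=5: a=5^0·(≡1), b=5^-2·(≡1) mod 5; (1|5)=+1, (1|5)=+1; (−1)^{0·-2·2}·(+1)^-2·(+1)^0 = +1.
v=7: a=7^1·(≡4), b=7^3·(≡2) mod 7; (4|7)=+1, (2|7)=+1; (−1)^{1·3·3}·(+1)^3·(+1)^1 = -1.
v=23: a=23^0·(≡12), b=23^-2·(≡19) mod 23; (12|23)=+1, (19|23)=-1; (−1)^{0·-2·11}·(+1)^-2·(-1)^0 = +1.
v=3: a=3^7·(≡2), b=3^5·(≡1) mod 3; (2|3)=-1, (1|3)=+1; (−1)^{7·5·1}·(-1)^5·(+1)^7 = +1.
v=2: v_2(a)=-1, v_2(b)=1; units ≡ 1, 3 (mod 8); ε·ε+αω+βω = 0·1+-1·1+1·0 ≡ 1  ⇒  (a,b)_2 = -1.
v=11: a=11^-2·(≡2), b=11^-1·(≡8) mod 11; (2|11)=-1, (8|11)=-1; (−1)^{-2·-1·5}·(-1)^-1·(-1)^-2 = -1.
v=17: a=17^-1·(≡4), b=17^-1·(≡7) mod 17; (4|17)=+1, (7|17)=-1; (−1)^{-1·-1·8}·(+1)^-1·(-1)^-1 = -1.
v=∞: -13566 < 0 and -149226 < 0  ⇒  (a,b)_∞ = -1.
(-13566, -149226 / ℚ) ramifies at {2, 7, 11, 17, 19, ∞}: a division algebra.

[2, 7, 11, 17, 19, inf]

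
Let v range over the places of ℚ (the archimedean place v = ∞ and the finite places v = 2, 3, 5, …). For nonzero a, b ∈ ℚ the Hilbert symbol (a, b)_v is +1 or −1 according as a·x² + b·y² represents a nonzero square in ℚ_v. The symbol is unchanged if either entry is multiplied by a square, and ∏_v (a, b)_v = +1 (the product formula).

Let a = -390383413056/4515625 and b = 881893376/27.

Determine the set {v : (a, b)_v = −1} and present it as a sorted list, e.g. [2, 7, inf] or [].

(a, b) ≡ (-21, 78) mod (ℚ^×)²; places V = {2, 3, 5, 7, 13, 17, 19, 23, ∞}.
(a,b)_13: α=2, u≡11; β=3, v≡7 (mod 13); (11|13)=-1, (7|13)=-1; sign (−1)^0·-1^3·-1^2 = -1.
(a,b)_∞: sgn(-21)=−, sgn(78)=+, so +1.
(a,b)_23: α=2, u≡6; β=0, v≡13 (mod 23); (6|23)=+1, (13|23)=+1; sign (−1)^0·+1^0·+1^2 = +1.
(a,b)_19: α=2, u≡11; β=0, v≡2 (mod 19); (11|19)=+1, (2|19)=-1; sign (−1)^0·+1^0·-1^2 = +1.
(a,b)_5: α=-6, u≡1; β=0, v≡3 (mod 5); (1|5)=+1, (3|5)=-1; sign (−1)^0·+1^0·-1^-6 = +1.
(a,b)_3: α=3, u≡2; β=-3, v≡2 (mod 3); (2|3)=-1, (2|3)=-1; sign (−1)^1·-1^-3·-1^3 = -1.
(a,b)_7: α=1, u≡1; β=2, v≡2 (mod 7); (1|7)=+1, (2|7)=+1; sign (−1)^0·+1^2·+1^1 = +1.
(a,b)_17: α=-2, u≡2; β=0, v≡5 (mod 17); (2|17)=+1, (5|17)=-1; sign (−1)^0·+1^0·-1^-2 = +1.
(a,b)_2: α=6, β=13; u≡3, v≡7 (mod 8); ε(u)ε(v)=1·1, αω(v)=6·0, βω(u)=13·1; sum ≡ 0  ⇒  +1.
|Ram(-21, 78)| = 2, even; anisotropic at {3, 13}.

[3, 13]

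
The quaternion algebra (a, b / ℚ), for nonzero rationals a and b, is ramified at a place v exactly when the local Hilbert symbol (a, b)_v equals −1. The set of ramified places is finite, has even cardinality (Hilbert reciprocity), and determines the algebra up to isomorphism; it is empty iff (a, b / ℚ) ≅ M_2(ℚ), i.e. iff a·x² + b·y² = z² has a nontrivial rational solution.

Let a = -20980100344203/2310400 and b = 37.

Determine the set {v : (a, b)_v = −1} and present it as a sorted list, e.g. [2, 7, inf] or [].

[13, 17, 29, 37]

Mod squares: a ≡ -19227, b ≡ 37. Check v ∈ {∞, 2, 3, 5, 7, 11, 13, 17, 19, 29, 37}.
v=2: v_2(a)=-8, v_2(b)=0; units ≡ 5, 5 (mod 8); ε·ε+αω+βω = 0·0+-8·1+0·1 ≡ 0  ⇒  (a,b)_2 = +1.
v=5: a=5^-2·(≡2), b=5^0·(≡2) mod 5; (2|5)=-1, (2|5)=-1; (−1)^{-2·0·2}·(-1)^0·(-1)^-2 = +1.
v=17: a=17^1·(≡1), b=17^0·(≡3) mod 17; (1|17)=+1, (3|17)=-1; (−1)^{1·0·8}·(+1)^0·(-1)^1 = -1.
v=13: a=13^3·(≡4), b=13^0·(≡11) mod 13; (4|13)=+1, (11|13)=-1; (−1)^{3·0·6}·(+1)^0·(-1)^3 = -1.
v=11: a=11^4·(≡1), b=11^0·(≡4) mod 11; (1|11)=+1, (4|11)=+1; (−1)^{4·0·5}·(+1)^0·(+1)^4 = +1.
v=3: a=3^3·(≡2), b=3^0·(≡1) mod 3; (2|3)=-1, (1|3)=+1; (−1)^{3·0·1}·(-1)^0·(+1)^3 = +1.
v=29: a=29^1·(≡13), b=29^0·(≡8) mod 29; (13|29)=+1, (8|29)=-1; (−1)^{1·0·14}·(+1)^0·(-1)^1 = -1.
v=37: a=37^0·(≡2), b=37^1·(≡1) mod 37; (2|37)=-1, (1|37)=+1; (−1)^{0·1·18}·(-1)^1·(+1)^0 = -1.
v=19: a=19^-2·(≡4), b=19^0·(≡18) mod 19; (4|19)=+1, (18|19)=-1; (−1)^{-2·0·9}·(+1)^0·(-1)^-2 = +1.
v=∞: -19227 < 0 and 37 > 0  ⇒  (a,b)_∞ = +1.
v=7: a=7^2·(≡2), b=7^0·(≡2) mod 7; (2|7)=+1, (2|7)=+1; (−1)^{2·0·3}·(+1)^0·(+1)^2 = +1.
(-19227, 37 / ℚ) ramifies at {13, 17, 29, 37}: a division algebra.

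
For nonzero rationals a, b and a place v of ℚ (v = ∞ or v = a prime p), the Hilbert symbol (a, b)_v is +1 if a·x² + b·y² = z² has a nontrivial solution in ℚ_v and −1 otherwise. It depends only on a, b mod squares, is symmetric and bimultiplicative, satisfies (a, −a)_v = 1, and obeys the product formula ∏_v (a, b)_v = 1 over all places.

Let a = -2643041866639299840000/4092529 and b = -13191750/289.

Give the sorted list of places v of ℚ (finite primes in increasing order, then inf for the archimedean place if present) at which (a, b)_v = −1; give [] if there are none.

[2, 11, 31, 37, 41, inf]

Mod squares: a ≡ -25234, b ≡ -58630. Check v ∈ {∞, 2, 3, 5, 7, 11, 13, 17, 23, 31, 37, 41}.
v=5: a=5^4·(≡4), b=5^3·(≡4) mod 5; (4|5)=+1, (4|5)=+1; (−1)^{4·3·2}·(+1)^3·(+1)^4 = +1.
v=2: v_2(a)=11, v_2(b)=1; units ≡ 7, 5 (mod 8); ε·ε+αω+βω = 1·0+11·1+1·0 ≡ 1  ⇒  (a,b)_2 = -1.
v=41: a=41^2·(≡26), b=41^1·(≡9) mod 41; (26|41)=-1, (9|41)=+1; (−1)^{2·1·20}·(-1)^1·(+1)^2 = -1.
v=37: a=37^1·(≡33), b=37^0·(≡20) mod 37; (33|37)=+1, (20|37)=-1; (−1)^{1·0·18}·(+1)^0·(-1)^1 = -1.
v=3: a=3^2·(≡2), b=3^2·(≡2) mod 3; (2|3)=-1, (2|3)=-1; (−1)^{2·2·1}·(-1)^2·(-1)^2 = +1.
v=17: a=17^-4·(≡12), b=17^-2·(≡12) mod 17; (12|17)=-1, (12|17)=-1; (−1)^{-4·-2·8}·(-1)^-2·(-1)^-4 = +1.
v=11: a=11^3·(≡5), b=11^1·(≡1) mod 11; (5|11)=+1, (1|11)=+1; (−1)^{3·1·5}·(+1)^1·(+1)^3 = -1.
v=23: a=23^2·(≡14), b=23^0·(≡10) mod 23; (14|23)=-1, (10|23)=-1; (−1)^{2·0·11}·(-1)^0·(-1)^2 = +1.
v=31: a=31^1·(≡6), b=31^0·(≡30) mod 31; (6|31)=-1, (30|31)=-1; (−1)^{1·0·15}·(-1)^0·(-1)^1 = -1.
v=13: a=13^2·(≡12), b=13^1·(≡10) mod 13; (12|13)=+1, (10|13)=+1; (−1)^{2·1·6}·(+1)^1·(+1)^2 = +1.
v=∞: -25234 < 0 and -58630 < 0  ⇒  (a,b)_∞ = -1.
v=7: a=7^-2·(≡2), b=7^0·(≡1) mod 7; (2|7)=+1, (1|7)=+1; (−1)^{-2·0·3}·(+1)^0·(+1)^-2 = +1.
Ram(-25234, -58630) = {2, 11, 31, 37, 41, ∞}; no ℚ_2-point on the conic.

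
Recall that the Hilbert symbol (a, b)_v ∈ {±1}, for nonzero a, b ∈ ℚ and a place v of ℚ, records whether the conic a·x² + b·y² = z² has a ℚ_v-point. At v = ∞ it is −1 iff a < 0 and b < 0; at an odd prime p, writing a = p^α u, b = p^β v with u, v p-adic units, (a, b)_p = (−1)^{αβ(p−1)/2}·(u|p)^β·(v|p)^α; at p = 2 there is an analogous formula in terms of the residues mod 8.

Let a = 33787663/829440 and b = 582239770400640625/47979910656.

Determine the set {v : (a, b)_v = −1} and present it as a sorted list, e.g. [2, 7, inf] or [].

(a, b) ≡ (70, 6) mod (ℚ^×)²; places V = {2, 3, 5, 7, 13, 23, 37, ∞}.
(a,b)_13: α=6, u≡7; β=2, v≡8 (mod 13); (7|13)=-1, (8|13)=-1; sign (−1)^0·-1^2·-1^6 = +1.
(a,b)_7: α=1, u≡5; β=6, v≡5 (mod 7); (5|7)=-1, (5|7)=-1; sign (−1)^0·-1^6·-1^1 = -1.
(a,b)_23: α=0, u≡3; β=-2, v≡3 (mod 23); (3|23)=+1, (3|23)=+1; sign (−1)^0·+1^-2·+1^0 = +1.
(a,b)_37: α=0, u≡7; β=4, v≡6 (mod 37); (7|37)=+1, (6|37)=-1; sign (−1)^0·+1^4·-1^0 = +1.
(a,b)_5: α=-1, u≡1; β=6, v≡1 (mod 5); (1|5)=+1, (1|5)=+1; sign (−1)^0·+1^6·+1^-1 = +1.
(a,b)_2: α=-11, β=-9; u≡3, v≡3 (mod 8); ε(u)ε(v)=1·1, αω(v)=-11·1, βω(u)=-9·1; sum ≡ 1  ⇒  -1.
(a,b)_3: α=-4, u≡1; β=-11, v≡2 (mod 3); (1|3)=+1, (2|3)=-1; sign (−1)^0·+1^-11·-1^-4 = +1.
(a,b)_∞: sgn(70)=+, sgn(6)=+, so +1.
Ram(70, 6) = {2, 7}; no ℚ_2-point on the conic.

[2, 7]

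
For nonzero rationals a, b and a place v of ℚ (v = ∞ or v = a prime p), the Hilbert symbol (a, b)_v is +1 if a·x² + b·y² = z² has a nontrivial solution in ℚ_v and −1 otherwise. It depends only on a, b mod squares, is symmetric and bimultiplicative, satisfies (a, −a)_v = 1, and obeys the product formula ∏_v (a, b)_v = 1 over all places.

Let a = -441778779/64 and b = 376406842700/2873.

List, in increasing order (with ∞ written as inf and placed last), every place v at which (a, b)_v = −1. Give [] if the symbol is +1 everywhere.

[13, 23, 37, 41]

(a, b) ≡ (-5454059, 464899) mod (ℚ^×)²; places V = {2, 3, 5, 7, 13, 17, 23, 29, 37, 41, 53, ∞}.
(a,b)_3: α=4, u≡1; β=0, v≡1 (mod 3); (1|3)=+1, (1|3)=+1; sign (−1)^0·+1^0·+1^4 = +1.
(a,b)_7: α=0, u≡6; β=2, v≡2 (mod 7); (6|7)=-1, (2|7)=+1; sign (−1)^0·-1^2·+1^0 = +1.
(a,b)_13: α=1, u≡8; β=-2, v≡11 (mod 13); (8|13)=-1, (11|13)=-1; sign (−1)^0·-1^-2·-1^1 = -1.
(a,b)_∞: sgn(-5454059)=−, sgn(464899)=+, so +1.
(a,b)_29: α=1, u≡6; β=1, v≡1 (mod 29); (6|29)=+1, (1|29)=+1; sign (−1)^0·+1^1·+1^1 = +1.
(a,b)_17: α=1, u≡14; β=-1, v≡11 (mod 17); (14|17)=-1, (11|17)=-1; sign (−1)^0·-1^-1·-1^1 = +1.
(a,b)_53: α=0, u≡45; β=2, v≡46 (mod 53); (45|53)=-1, (46|53)=+1; sign (−1)^0·-1^2·+1^0 = +1.
(a,b)_23: α=1, u≡21; β=1, v≡22 (mod 23); (21|23)=-1, (22|23)=-1; sign (−1)^1·-1^1·-1^1 = -1.
(a,b)_2: α=-6, β=2; u≡5, v≡3 (mod 8); ε(u)ε(v)=0·1, αω(v)=-6·1, βω(u)=2·1; sum ≡ 0  ⇒  +1.
(a,b)_41: α=0, u≡30; β=1, v≡18 (mod 41); (30|41)=-1, (18|41)=+1; sign (−1)^0·-1^1·+1^0 = -1.
(a,b)_5: α=0, u≡4; β=2, v≡1 (mod 5); (4|5)=+1, (1|5)=+1; sign (−1)^0·+1^2·+1^0 = +1.
(a,b)_37: α=1, u≡3; β=0, v≡29 (mod 37); (3|37)=+1, (29|37)=-1; sign (−1)^0·+1^0·-1^1 = -1.
(-5454059, 464899 / ℚ) ramifies at {13, 23, 37, 41}: a division algebra.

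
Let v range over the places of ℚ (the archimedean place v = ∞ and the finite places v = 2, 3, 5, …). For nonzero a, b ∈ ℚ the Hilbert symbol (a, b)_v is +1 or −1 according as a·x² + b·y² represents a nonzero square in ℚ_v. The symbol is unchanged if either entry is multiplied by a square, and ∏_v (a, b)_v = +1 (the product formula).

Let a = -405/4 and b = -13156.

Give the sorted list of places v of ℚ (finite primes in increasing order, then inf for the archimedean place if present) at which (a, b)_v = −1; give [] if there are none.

Mod squares: a ≡ -5, b ≡ -3289. Check v ∈ {∞, 2, 3, 5, 11, 13, 23}.
v=3: a=3^4·(≡1), b=3^0·(≡2) mod 3; (1|3)=+1, (2|3)=-1; (−1)^{4·0·1}·(+1)^0·(-1)^4 = +1.
v=∞: -5 < 0 and -3289 < 0  ⇒  (a,b)_∞ = -1.
v=5: a=5^1·(≡1), b=5^0·(≡4) mod 5; (1|5)=+1, (4|5)=+1; (−1)^{1·0·2}·(+1)^0·(+1)^1 = +1.
v=23: a=23^0·(≡8), b=23^1·(≡3) mod 23; (8|23)=+1, (3|23)=+1; (−1)^{0·1·11}·(+1)^1·(+1)^0 = +1.
v=2: v_2(a)=-2, v_2(b)=2; units ≡ 3, 7 (mod 8); ε·ε+αω+βω = 1·1+-2·0+2·1 ≡ 1  ⇒  (a,b)_2 = -1.
v=11: a=11^0·(≡6), b=11^1·(≡3) mod 11; (6|11)=-1, (3|11)=+1; (−1)^{0·1·5}·(-1)^1·(+1)^0 = -1.
v=13: a=13^0·(≡6), b=13^1·(≡2) mod 13; (6|13)=-1, (2|13)=-1; (−1)^{0·1·6}·(-1)^1·(-1)^0 = -1.
(-5, -3289 / ℚ) ramifies at {2, 11, 13, ∞}: a division algebra.

[2, 11, 13, inf]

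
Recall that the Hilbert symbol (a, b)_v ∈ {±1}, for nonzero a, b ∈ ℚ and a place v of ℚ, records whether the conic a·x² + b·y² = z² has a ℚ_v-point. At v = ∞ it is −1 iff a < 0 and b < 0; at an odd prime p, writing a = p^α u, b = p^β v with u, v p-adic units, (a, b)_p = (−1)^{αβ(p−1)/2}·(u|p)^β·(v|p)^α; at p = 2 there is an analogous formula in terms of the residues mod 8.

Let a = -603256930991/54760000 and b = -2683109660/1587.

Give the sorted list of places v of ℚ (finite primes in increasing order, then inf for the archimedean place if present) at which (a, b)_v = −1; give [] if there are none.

[17, inf]

(a, b) ≡ (-81719, -2805) mod (ℚ^×)²; places V = {2, 3, 5, 7, 11, 13, 17, 19, 23, 37, ∞}.
(a,b)_7: α=0, u≡6; β=2, v≡4 (mod 7); (6|7)=-1, (4|7)=+1; sign (−1)^0·-1^2·+1^0 = +1.
(a,b)_13: α=2, u≡10; β=0, v≡3 (mod 13); (10|13)=+1, (3|13)=+1; sign (−1)^0·+1^0·+1^2 = +1.
(a,b)_3: α=0, u≡1; β=-1, v≡1 (mod 3); (1|3)=+1, (1|3)=+1; sign (−1)^0·+1^-1·+1^0 = +1.
(a,b)_37: α=-2, u≡23; β=0, v≡12 (mod 37); (23|37)=-1, (12|37)=+1; sign (−1)^0·-1^0·+1^-2 = +1.
(a,b)_17: α=1, u≡13; β=1, v≡10 (mod 17); (13|17)=+1, (10|17)=-1; sign (−1)^0·+1^1·-1^1 = -1.
(a,b)_2: α=-6, β=2; u≡1, v≡3 (mod 8); ε(u)ε(v)=0·1, αω(v)=-6·1, βω(u)=2·0; sum ≡ 0  ⇒  +1.
(a,b)_19: α=3, u≡12; β=0, v≡4 (mod 19); (12|19)=-1, (4|19)=+1; sign (−1)^0·-1^0·+1^3 = +1.
(a,b)_23: α=1, u≡3; β=-2, v≡2 (mod 23); (3|23)=+1, (2|23)=+1; sign (−1)^0·+1^-2·+1^1 = +1.
(a,b)_5: α=-4, u≡4; β=1, v≡4 (mod 5); (4|5)=+1, (4|5)=+1; sign (−1)^0·+1^1·+1^-4 = +1.
(a,b)_11: α=3, u≡6; β=5, v≡9 (mod 11); (6|11)=-1, (9|11)=+1; sign (−1)^1·-1^5·+1^3 = +1.
(a,b)_∞: sgn(-81719)=−, sgn(-2805)=−, so -1.
|Ram(-81719, -2805)| = 2, even; anisotropic at {17, ∞}.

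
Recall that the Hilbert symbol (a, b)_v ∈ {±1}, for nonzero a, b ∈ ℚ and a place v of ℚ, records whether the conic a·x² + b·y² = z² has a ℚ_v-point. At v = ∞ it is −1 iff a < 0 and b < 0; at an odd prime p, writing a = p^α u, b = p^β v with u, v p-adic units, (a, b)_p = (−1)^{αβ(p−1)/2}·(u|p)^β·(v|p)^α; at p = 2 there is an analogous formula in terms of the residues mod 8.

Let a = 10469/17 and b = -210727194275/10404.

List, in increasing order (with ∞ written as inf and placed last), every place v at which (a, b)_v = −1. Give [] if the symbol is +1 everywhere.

(a, b) ≡ (493, -49876259) mod (ℚ^×)²; places V = {2, 3, 5, 13, 17, 19, 23, 29, 37, 43, 47, ∞}.
(a,b)_19: α=2, u≡14; β=0, v≡2 (mod 19); (14|19)=-1, (2|19)=-1; sign (−1)^0·-1^0·-1^2 = +1.
(a,b)_29: α=1, u≡11; β=1, v≡8 (mod 29); (11|29)=-1, (8|29)=-1; sign (−1)^0·-1^1·-1^1 = +1.
(a,b)_5: α=0, u≡2; β=2, v≡1 (mod 5); (2|5)=-1, (1|5)=+1; sign (−1)^0·-1^2·+1^0 = +1.
(a,b)_47: α=0, u≡38; β=1, v≡34 (mod 47); (38|47)=-1, (34|47)=+1; sign (−1)^0·-1^1·+1^0 = -1.
(a,b)_13: α=0, u≡1; β=2, v≡1 (mod 13); (1|13)=+1, (1|13)=+1; sign (−1)^0·+1^2·+1^0 = +1.
(a,b)_∞: sgn(493)=+, sgn(-49876259)=−, so +1.
(a,b)_23: α=0, u≡7; β=1, v≡21 (mod 23); (7|23)=-1, (21|23)=-1; sign (−1)^0·-1^1·-1^0 = -1.
(a,b)_43: α=0, u≡29; β=1, v≡20 (mod 43); (29|43)=-1, (20|43)=-1; sign (−1)^0·-1^1·-1^0 = -1.
(a,b)_37: α=0, u≡26; β=1, v≡14 (mod 37); (26|37)=+1, (14|37)=-1; sign (−1)^0·+1^1·-1^0 = +1.
(a,b)_3: α=0, u≡1; β=-2, v≡1 (mod 3); (1|3)=+1, (1|3)=+1; sign (−1)^0·+1^-2·+1^0 = +1.
(a,b)_2: α=0, β=-2; u≡5, v≡5 (mod 8); ε(u)ε(v)=0·0, αω(v)=0·1, βω(u)=-2·1; sum ≡ 0  ⇒  +1.
(a,b)_17: α=-1, u≡14; β=-2, v≡6 (mod 17); (14|17)=-1, (6|17)=-1; sign (−1)^0·-1^-2·-1^-1 = -1.
|Ram(493, -49876259)| = 4, even; anisotropic at {17, 23, 43, 47}.

[17, 23, 43, 47]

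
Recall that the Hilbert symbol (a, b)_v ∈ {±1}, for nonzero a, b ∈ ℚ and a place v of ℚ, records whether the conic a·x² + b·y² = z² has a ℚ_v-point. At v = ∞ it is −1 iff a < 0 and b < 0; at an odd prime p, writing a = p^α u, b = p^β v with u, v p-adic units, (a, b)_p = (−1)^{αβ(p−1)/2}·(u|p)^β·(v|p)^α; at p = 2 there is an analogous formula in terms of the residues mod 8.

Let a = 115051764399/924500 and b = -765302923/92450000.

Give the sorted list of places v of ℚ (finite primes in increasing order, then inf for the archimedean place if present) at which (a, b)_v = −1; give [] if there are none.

[5, 11, 17, 19]

(a, b) ≡ (40755, -935) mod (ℚ^×)²; places V = {2, 3, 5, 7, 11, 13, 17, 19, 43, ∞}.
(a,b)_13: α=3, u≡8; β=0, v≡3 (mod 13); (8|13)=-1, (3|13)=+1; sign (−1)^0·-1^0·+1^3 = +1.
(a,b)_17: α=4, u≡10; β=5, v≡1 (mod 17); (10|17)=-1, (1|17)=+1; sign (−1)^0·-1^5·+1^4 = -1.
(a,b)_43: α=-2, u≡3; β=-2, v≡21 (mod 43); (3|43)=-1, (21|43)=+1; sign (−1)^0·-1^-2·+1^-2 = +1.
(a,b)_3: α=1, u≡1; β=0, v≡1 (mod 3); (1|3)=+1, (1|3)=+1; sign (−1)^0·+1^0·+1^1 = +1.
(a,b)_2: α=-2, β=-4; u≡3, v≡1 (mod 8); ε(u)ε(v)=1·0, αω(v)=-2·0, βω(u)=-4·1; sum ≡ 0  ⇒  +1.
(a,b)_19: α=1, u≡5; β=0, v≡8 (mod 19); (5|19)=+1, (8|19)=-1; sign (−1)^0·+1^0·-1^1 = -1.
(a,b)_5: α=-3, u≡4; β=-5, v≡3 (mod 5); (4|5)=+1, (3|5)=-1; sign (−1)^0·+1^-5·-1^-3 = -1.
(a,b)_∞: sgn(40755)=+, sgn(-935)=−, so +1.
(a,b)_11: α=1, u≡9; β=1, v≡1 (mod 11); (9|11)=+1, (1|11)=+1; sign (−1)^1·+1^1·+1^1 = -1.
(a,b)_7: α=0, u≡4; β=2, v≡6 (mod 7); (4|7)=+1, (6|7)=-1; sign (−1)^0·+1^2·-1^0 = +1.
|Ram(40755, -935)| = 4, even; anisotropic at {5, 11, 17, 19}.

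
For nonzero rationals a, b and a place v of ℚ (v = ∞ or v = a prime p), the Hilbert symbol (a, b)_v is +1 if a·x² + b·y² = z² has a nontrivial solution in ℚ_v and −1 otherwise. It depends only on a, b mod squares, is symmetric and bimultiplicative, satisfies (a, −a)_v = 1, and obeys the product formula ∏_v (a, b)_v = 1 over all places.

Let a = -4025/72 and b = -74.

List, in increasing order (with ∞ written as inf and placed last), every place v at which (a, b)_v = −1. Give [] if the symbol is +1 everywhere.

Mod squares: a ≡ -322, b ≡ -74. Check v ∈ {∞, 2, 3, 5, 7, 23, 37}.
v=37: a=37^0·(≡33), b=37^1·(≡35) mod 37; (33|37)=+1, (35|37)=-1; (−1)^{0·1·18}·(+1)^1·(-1)^0 = +1.
v=7: a=7^1·(≡3), b=7^0·(≡3) mod 7; (3|7)=-1, (3|7)=-1; (−1)^{1·0·3}·(-1)^0·(-1)^1 = -1.
v=2: v_2(a)=-3, v_2(b)=1; units ≡ 7, 3 (mod 8); ε·ε+αω+βω = 1·1+-3·1+1·0 ≡ 0  ⇒  (a,b)_2 = +1.
v=∞: -322 < 0 and -74 < 0  ⇒  (a,b)_∞ = -1.
v=23: a=23^1·(≡3), b=23^0·(≡18) mod 23; (3|23)=+1, (18|23)=+1; (−1)^{1·0·11}·(+1)^0·(+1)^1 = +1.
v=5: a=5^2·(≡2), b=5^0·(≡1) mod 5; (2|5)=-1, (1|5)=+1; (−1)^{2·0·2}·(-1)^0·(+1)^2 = +1.
v=3: a=3^-2·(≡2), b=3^0·(≡1) mod 3; (2|3)=-1, (1|3)=+1; (−1)^{-2·0·1}·(-1)^0·(+1)^-2 = +1.
|Ram(-322, -74)| = 2, even; anisotropic at {7, ∞}.

[7, inf]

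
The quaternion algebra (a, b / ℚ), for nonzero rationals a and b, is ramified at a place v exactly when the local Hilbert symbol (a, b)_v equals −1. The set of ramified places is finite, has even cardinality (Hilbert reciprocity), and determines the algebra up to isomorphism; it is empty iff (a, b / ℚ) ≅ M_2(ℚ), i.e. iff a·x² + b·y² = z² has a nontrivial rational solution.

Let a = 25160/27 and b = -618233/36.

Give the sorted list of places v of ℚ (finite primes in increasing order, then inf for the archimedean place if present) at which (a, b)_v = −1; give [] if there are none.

Mod squares: a ≡ 18870, b ≡ -12617. Check v ∈ {∞, 2, 3, 5, 7, 11, 17, 31, 37}.
v=7: a=7^0·(≡5), b=7^2·(≡4) mod 7; (5|7)=-1, (4|7)=+1; (−1)^{0·2·3}·(-1)^2·(+1)^0 = +1.
v=37: a=37^1·(≡6), b=37^1·(≡22) mod 37; (6|37)=-1, (22|37)=-1; (−1)^{1·1·18}·(-1)^1·(-1)^1 = +1.
v=∞: 18870 > 0 and -12617 < 0  ⇒  (a,b)_∞ = +1.
v=3: a=3^-3·(≡2), b=3^-2·(≡1) mod 3; (2|3)=-1, (1|3)=+1; (−1)^{-3·-2·1}·(-1)^-2·(+1)^-3 = +1.
v=2: v_2(a)=3, v_2(b)=-2; units ≡ 3, 7 (mod 8); ε·ε+αω+βω = 1·1+3·0+-2·1 ≡ 1  ⇒  (a,b)_2 = -1.
v=11: a=11^0·(≡5), b=11^1·(≡6) mod 11; (5|11)=+1, (6|11)=-1; (−1)^{0·1·5}·(+1)^1·(-1)^0 = +1.
v=5: a=5^1·(≡1), b=5^0·(≡2) mod 5; (1|5)=+1, (2|5)=-1; (−1)^{1·0·2}·(+1)^0·(-1)^1 = -1.
v=31: a=31^0·(≡3), b=31^1·(≡29) mod 31; (3|31)=-1, (29|31)=-1; (−1)^{0·1·15}·(-1)^1·(-1)^0 = -1.
v=17: a=17^1·(≡12), b=17^0·(≡3) mod 17; (12|17)=-1, (3|17)=-1; (−1)^{1·0·8}·(-1)^0·(-1)^1 = -1.
|Ram(18870, -12617)| = 4, even; anisotropic at {2, 5, 17, 31}.

[2, 5, 17, 31]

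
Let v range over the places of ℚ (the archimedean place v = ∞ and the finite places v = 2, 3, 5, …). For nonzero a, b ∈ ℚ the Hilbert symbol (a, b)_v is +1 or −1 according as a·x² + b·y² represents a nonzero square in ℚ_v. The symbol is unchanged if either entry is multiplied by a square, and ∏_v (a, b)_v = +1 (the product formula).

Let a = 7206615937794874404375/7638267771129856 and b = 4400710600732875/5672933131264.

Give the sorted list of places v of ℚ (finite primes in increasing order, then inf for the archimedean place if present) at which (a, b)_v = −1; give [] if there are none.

[2, 5, 11, 13]

Mod squares: a ≡ 143, b ≡ 715. Check v ∈ {∞, 2, 3, 5, 7, 11, 13, 17, 23, 29, 31, 47}.
v=13: a=13^1·(≡7), b=13^1·(≡9) mod 13; (7|13)=-1, (9|13)=+1; (−1)^{1·1·6}·(-1)^1·(+1)^1 = -1.
v=2: v_2(a)=-12, v_2(b)=-10; units ≡ 7, 3 (mod 8); ε·ε+αω+βω = 1·1+-12·1+-10·0 ≡ 1  ⇒  (a,b)_2 = -1.
v=7: a=7^-4·(≡3), b=7^-8·(≡4) mod 7; (3|7)=-1, (4|7)=+1; (−1)^{-4·-8·3}·(-1)^-8·(+1)^-4 = +1.
v=31: a=31^-4·(≡4), b=31^-2·(≡28) mod 31; (4|31)=+1, (28|31)=+1; (−1)^{-4·-2·15}·(+1)^-2·(+1)^-4 = +1.
v=23: a=23^4·(≡20), b=23^2·(≡6) mod 23; (20|23)=-1, (6|23)=+1; (−1)^{4·2·11}·(-1)^2·(+1)^4 = +1.
v=5: a=5^4·(≡2), b=5^3·(≡2) mod 5; (2|5)=-1, (2|5)=-1; (−1)^{4·3·2}·(-1)^3·(-1)^4 = -1.
v=11: a=11^1·(≡2), b=11^1·(≡7) mod 11; (2|11)=-1, (7|11)=-1; (−1)^{1·1·5}·(-1)^1·(-1)^1 = -1.
v=∞: 143 > 0 and 715 > 0  ⇒  (a,b)_∞ = +1.
v=47: a=47^4·(≡1), b=47^2·(≡38) mod 47; (1|47)=+1, (38|47)=-1; (−1)^{4·2·23}·(+1)^2·(-1)^4 = +1.
v=17: a=17^0·(≡10), b=17^2·(≡1) mod 17; (10|17)=-1, (1|17)=+1; (−1)^{0·2·8}·(-1)^2·(+1)^0 = +1.
v=3: a=3^10·(≡2), b=3^6·(≡1) mod 3; (2|3)=-1, (1|3)=+1; (−1)^{10·6·1}·(-1)^6·(+1)^10 = +1.
v=29: a=29^-2·(≡21), b=29^0·(≡10) mod 29; (21|29)=-1, (10|29)=-1; (−1)^{-2·0·14}·(-1)^0·(-1)^-2 = +1.
Ram(143, 715) = {2, 5, 11, 13}; no ℚ_2-point on the conic.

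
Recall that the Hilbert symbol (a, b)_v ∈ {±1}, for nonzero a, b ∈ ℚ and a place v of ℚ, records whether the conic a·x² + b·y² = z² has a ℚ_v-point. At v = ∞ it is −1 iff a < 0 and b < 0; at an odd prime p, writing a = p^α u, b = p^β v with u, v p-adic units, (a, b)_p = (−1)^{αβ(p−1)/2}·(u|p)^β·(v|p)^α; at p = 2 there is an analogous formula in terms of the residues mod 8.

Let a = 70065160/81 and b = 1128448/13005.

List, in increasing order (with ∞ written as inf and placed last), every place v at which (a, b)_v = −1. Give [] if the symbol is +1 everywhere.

(a, b) ≡ (60610, 5510) mod (ℚ^×)²; places V = {2, 3, 5, 11, 17, 19, 29, ∞}.
(a,b)_11: α=1, u≡8; β=0, v≡8 (mod 11); (8|11)=-1, (8|11)=-1; sign (−1)^0·-1^0·-1^1 = -1.
(a,b)_17: α=2, u≡12; β=-2, v≡2 (mod 17); (12|17)=-1, (2|17)=+1; sign (−1)^0·-1^-2·+1^2 = +1.
(a,b)_5: α=1, u≡2; β=-1, v≡3 (mod 5); (2|5)=-1, (3|5)=-1; sign (−1)^0·-1^-1·-1^1 = +1.
(a,b)_19: α=1, u≡5; β=1, v≡4 (mod 19); (5|19)=+1, (4|19)=+1; sign (−1)^1·+1^1·+1^1 = -1.
(a,b)_∞: sgn(60610)=+, sgn(5510)=+, so +1.
(a,b)_2: α=3, β=11; u≡1, v≡3 (mod 8); ε(u)ε(v)=0·1, αω(v)=3·1, βω(u)=11·0; sum ≡ 1  ⇒  -1.
(a,b)_29: α=1, u≡11; β=1, v≡4 (mod 29); (11|29)=-1, (4|29)=+1; sign (−1)^0·-1^1·+1^1 = -1.
(a,b)_3: α=-4, u≡1; β=-2, v≡2 (mod 3); (1|3)=+1, (2|3)=-1; sign (−1)^0·+1^-2·-1^-4 = +1.
|Ram(60610, 5510)| = 4, even; anisotropic at {2, 11, 19, 29}.

[2, 11, 19, 29]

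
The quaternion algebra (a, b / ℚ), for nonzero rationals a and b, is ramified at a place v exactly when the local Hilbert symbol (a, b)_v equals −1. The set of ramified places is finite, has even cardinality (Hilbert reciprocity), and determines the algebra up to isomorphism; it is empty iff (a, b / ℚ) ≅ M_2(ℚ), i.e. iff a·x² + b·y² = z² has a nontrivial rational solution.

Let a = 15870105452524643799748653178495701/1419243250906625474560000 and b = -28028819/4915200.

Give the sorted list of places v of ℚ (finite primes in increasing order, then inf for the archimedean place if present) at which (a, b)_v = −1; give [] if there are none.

[7, 11, 19, 43]

(a, b) ≡ (4744509, -497553) mod (ℚ^×)²; places V = {2, 3, 5, 7, 11, 13, 17, 19, 23, 29, 37, 43, 47, ∞}.
(a,b)_43: α=4, u≡26; β=1, v≡39 (mod 43); (26|43)=-1, (39|43)=-1; sign (−1)^0·-1^1·-1^4 = -1.
(a,b)_37: α=-2, u≡26; β=0, v≡22 (mod 37); (26|37)=+1, (22|37)=-1; sign (−1)^0·+1^0·-1^-2 = +1.
(a,b)_7: α=1, u≡3; β=1, v≡3 (mod 7); (3|7)=-1, (3|7)=-1; sign (−1)^1·-1^1·-1^1 = -1.
(a,b)_13: α=6, u≡10; β=2, v≡4 (mod 13); (10|13)=+1, (4|13)=+1; sign (−1)^0·+1^2·+1^6 = +1.
(a,b)_47: α=1, u≡26; β=0, v≡32 (mod 47); (26|47)=-1, (32|47)=+1; sign (−1)^0·-1^0·+1^1 = +1.
(a,b)_23: α=1, u≡11; β=0, v≡2 (mod 23); (11|23)=-1, (2|23)=+1; sign (−1)^0·-1^0·+1^1 = +1.
(a,b)_∞: sgn(4744509)=+, sgn(-497553)=−, so +1.
(a,b)_2: α=-36, β=-16; u≡5, v≡7 (mod 8); ε(u)ε(v)=0·1, αω(v)=-36·0, βω(u)=-16·1; sum ≡ 0  ⇒  +1.
(a,b)_3: α=9, u≡2; β=-1, v≡1 (mod 3); (2|3)=-1, (1|3)=+1; sign (−1)^1·-1^-1·+1^9 = +1.
(a,b)_17: α=-6, u≡4; β=0, v≡12 (mod 17); (4|17)=+1, (12|17)=-1; sign (−1)^0·+1^0·-1^-6 = +1.
(a,b)_5: α=-4, u≡1; β=-2, v≡2 (mod 5); (1|5)=+1, (2|5)=-1; sign (−1)^0·+1^-2·-1^-4 = +1.
(a,b)_11: α=3, u≡1; β=0, v≡7 (mod 11); (1|11)=+1, (7|11)=-1; sign (−1)^0·+1^0·-1^3 = -1.
(a,b)_29: α=4, u≡9; β=1, v≡26 (mod 29); (9|29)=+1, (26|29)=-1; sign (−1)^0·+1^1·-1^4 = +1.
(a,b)_19: α=3, u≡18; β=1, v≡12 (mod 19); (18|19)=-1, (12|19)=-1; sign (−1)^1·-1^1·-1^3 = -1.
(4744509, -497553 / ℚ) ramifies at {7, 11, 19, 43}: a division algebra.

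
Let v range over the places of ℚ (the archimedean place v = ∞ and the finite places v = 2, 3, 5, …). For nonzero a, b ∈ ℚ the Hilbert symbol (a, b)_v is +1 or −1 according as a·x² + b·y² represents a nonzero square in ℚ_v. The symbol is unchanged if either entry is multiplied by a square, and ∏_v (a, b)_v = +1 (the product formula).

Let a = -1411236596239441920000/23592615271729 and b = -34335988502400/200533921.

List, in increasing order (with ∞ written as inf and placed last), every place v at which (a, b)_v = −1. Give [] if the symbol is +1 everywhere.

(a, b) ≡ (-13, -494) mod (ℚ^×)²; places V = {2, 3, 5, 7, 13, 17, 19, ∞}.
(a,b)_7: α=-10, u≡1; β=-4, v≡6 (mod 7); (1|7)=+1, (6|7)=-1; sign (−1)^0·+1^-4·-1^-10 = +1.
(a,b)_5: α=4, u≡2; β=2, v≡4 (mod 5); (2|5)=-1, (4|5)=+1; sign (−1)^0·-1^2·+1^4 = +1.
(a,b)_13: α=9, u≡12; β=7, v≡3 (mod 13); (12|13)=+1, (3|13)=+1; sign (−1)^0·+1^7·+1^9 = +1.
(a,b)_3: α=2, u≡2; β=2, v≡1 (mod 3); (2|3)=-1, (1|3)=+1; sign (−1)^0·-1^2·+1^2 = +1.
(a,b)_∞: sgn(-13)=−, sgn(-494)=−, so -1.
(a,b)_19: α=2, u≡7; β=1, v≡18 (mod 19); (7|19)=+1, (18|19)=-1; sign (−1)^0·+1^1·-1^2 = +1.
(a,b)_2: α=16, β=7; u≡3, v≡1 (mod 8); ε(u)ε(v)=1·0, αω(v)=16·0, βω(u)=7·1; sum ≡ 1  ⇒  -1.
(a,b)_17: α=-4, u≡1; β=-4, v≡13 (mod 17); (1|17)=+1, (13|17)=+1; sign (−1)^0·+1^-4·+1^-4 = +1.
|Ram(-13, -494)| = 2, even; anisotropic at {2, ∞}.

[2, inf]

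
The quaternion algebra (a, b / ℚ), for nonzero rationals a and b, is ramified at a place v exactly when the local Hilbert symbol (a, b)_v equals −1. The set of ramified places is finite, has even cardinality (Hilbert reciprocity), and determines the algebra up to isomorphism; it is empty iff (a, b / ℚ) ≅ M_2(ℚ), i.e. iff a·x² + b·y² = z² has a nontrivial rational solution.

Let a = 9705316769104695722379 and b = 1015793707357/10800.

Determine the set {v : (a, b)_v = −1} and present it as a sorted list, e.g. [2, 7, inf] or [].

Mod squares: a ≡ 437019, b ≡ 1231599. Check v ∈ {∞, 2, 3, 5, 11, 13, 17, 19, 31, 41}.
v=17: a=17^3·(≡10), b=17^1·(≡3) mod 17; (10|17)=-1, (3|17)=-1; (−1)^{3·1·8}·(-1)^1·(-1)^3 = +1.
v=2: v_2(a)=0, v_2(b)=-4; units ≡ 3, 7 (mod 8); ε·ε+αω+βω = 1·1+0·0+-4·1 ≡ 1  ⇒  (a,b)_2 = -1.
v=∞: 437019 > 0 and 1231599 > 0  ⇒  (a,b)_∞ = +1.
v=13: a=13^0·(≡6), b=13^2·(≡7) mod 13; (6|13)=-1, (7|13)=-1; (−1)^{0·2·6}·(-1)^2·(-1)^0 = +1.
v=3: a=3^3·(≡2), b=3^-3·(≡1) mod 3; (2|3)=-1, (1|3)=+1; (−1)^{3·-3·1}·(-1)^-3·(+1)^3 = +1.
v=11: a=11^5·(≡2), b=11^4·(≡7) mod 11; (2|11)=-1, (7|11)=-1; (−1)^{5·4·5}·(-1)^4·(-1)^5 = -1.
v=31: a=31^2·(≡24), b=31^1·(≡1) mod 31; (24|31)=-1, (1|31)=+1; (−1)^{2·1·15}·(-1)^1·(+1)^2 = -1.
v=5: a=5^0·(≡4), b=5^-2·(≡1) mod 5; (4|5)=+1, (1|5)=+1; (−1)^{0·-2·2}·(+1)^-2·(+1)^0 = +1.
v=41: a=41^3·(≡36), b=41^1·(≡13) mod 41; (36|41)=+1, (13|41)=-1; (−1)^{3·1·20}·(+1)^1·(-1)^3 = -1.
v=19: a=19^3·(≡1), b=19^1·(≡8) mod 19; (1|19)=+1, (8|19)=-1; (−1)^{3·1·9}·(+1)^1·(-1)^3 = +1.
(437019, 1231599 / ℚ) ramifies at {2, 11, 31, 41}: a division algebra.

[2, 11, 31, 41]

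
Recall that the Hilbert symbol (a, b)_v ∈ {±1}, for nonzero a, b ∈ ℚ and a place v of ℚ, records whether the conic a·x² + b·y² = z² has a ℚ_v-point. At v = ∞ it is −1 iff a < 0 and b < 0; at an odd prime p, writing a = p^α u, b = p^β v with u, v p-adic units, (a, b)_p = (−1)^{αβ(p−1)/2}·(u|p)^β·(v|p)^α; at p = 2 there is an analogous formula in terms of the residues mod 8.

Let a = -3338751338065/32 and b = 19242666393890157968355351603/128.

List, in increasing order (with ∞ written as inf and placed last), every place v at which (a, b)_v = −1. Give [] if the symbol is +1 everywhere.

[13, 19, 23, 29, 41, 43]

Mod squares: a ≡ -152869730, b ≡ 14326. Check v ∈ {∞, 2, 3, 5, 11, 13, 19, 23, 29, 41, 43}.
v=11: a=11^2·(≡9), b=11^2·(≡9) mod 11; (9|11)=+1, (9|11)=+1; (−1)^{2·2·5}·(+1)^2·(+1)^2 = +1.
v=23: a=23^1·(≡22), b=23^2·(≡7) mod 23; (22|23)=-1, (7|23)=-1; (−1)^{1·2·11}·(-1)^2·(-1)^1 = -1.
v=19: a=19^2·(≡14), b=19^5·(≡14) mod 19; (14|19)=-1, (14|19)=-1; (−1)^{2·5·9}·(-1)^5·(-1)^2 = -1.
v=3: a=3^0·(≡1), b=3^6·(≡1) mod 3; (1|3)=+1, (1|3)=+1; (−1)^{0·6·1}·(+1)^6·(+1)^0 = +1.
v=43: a=43^1·(≡14), b=43^2·(≡5) mod 43; (14|43)=+1, (5|43)=-1; (−1)^{1·2·21}·(+1)^2·(-1)^1 = -1.
v=41: a=41^1·(≡23), b=41^2·(≡15) mod 41; (23|41)=+1, (15|41)=-1; (−1)^{1·2·20}·(+1)^2·(-1)^1 = -1.
v=29: a=29^1·(≡21), b=29^3·(≡1) mod 29; (21|29)=-1, (1|29)=+1; (−1)^{1·3·14}·(-1)^3·(+1)^1 = -1.
v=∞: -152869730 < 0 and 14326 > 0  ⇒  (a,b)_∞ = +1.
v=13: a=13^1·(≡8), b=13^3·(≡10) mod 13; (8|13)=-1, (10|13)=+1; (−1)^{1·3·6}·(-1)^3·(+1)^1 = -1.
v=2: v_2(a)=-5, v_2(b)=-7; units ≡ 7, 3 (mod 8); ε·ε+αω+βω = 1·1+-5·1+-7·0 ≡ 0  ⇒  (a,b)_2 = +1.
v=5: a=5^1·(≡1), b=5^0·(≡1) mod 5; (1|5)=+1, (1|5)=+1; (−1)^{1·0·2}·(+1)^0·(+1)^1 = +1.
|Ram(-152869730, 14326)| = 6, even; anisotropic at {13, 19, 23, 29, 41, 43}.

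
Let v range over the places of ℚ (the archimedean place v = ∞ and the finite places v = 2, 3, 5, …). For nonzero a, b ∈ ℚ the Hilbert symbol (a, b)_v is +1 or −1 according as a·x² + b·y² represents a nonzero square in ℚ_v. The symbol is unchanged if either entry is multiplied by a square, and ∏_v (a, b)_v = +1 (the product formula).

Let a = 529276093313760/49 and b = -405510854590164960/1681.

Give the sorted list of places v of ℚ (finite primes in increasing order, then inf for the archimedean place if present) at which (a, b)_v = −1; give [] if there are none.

[23, 29]

Mod squares: a ≡ 2990, b ≡ -1447390. Check v ∈ {∞, 2, 3, 5, 7, 13, 23, 29, 31, 41}.
v=41: a=41^0·(≡24), b=41^-2·(≡9) mod 41; (24|41)=-1, (9|41)=+1; (−1)^{0·-2·20}·(-1)^-2·(+1)^0 = +1.
v=7: a=7^-2·(≡2), b=7^1·(≡6) mod 7; (2|7)=+1, (6|7)=-1; (−1)^{-2·1·3}·(+1)^1·(-1)^-2 = +1.
v=13: a=13^3·(≡9), b=13^4·(≡1) mod 13; (9|13)=+1, (1|13)=+1; (−1)^{3·4·6}·(+1)^4·(+1)^3 = +1.
v=3: a=3^4·(≡2), b=3^6·(≡2) mod 3; (2|3)=-1, (2|3)=-1; (−1)^{4·6·1}·(-1)^6·(-1)^4 = +1.
v=29: a=29^2·(≡27), b=29^3·(≡5) mod 29; (27|29)=-1, (5|29)=+1; (−1)^{2·3·14}·(-1)^3·(+1)^2 = -1.
v=5: a=5^1·(≡3), b=5^1·(≡3) mod 5; (3|5)=-1, (3|5)=-1; (−1)^{1·1·2}·(-1)^1·(-1)^1 = +1.
v=∞: 2990 > 0 and -1447390 < 0  ⇒  (a,b)_∞ = +1.
v=31: a=31^2·(≡28), b=31^1·(≡12) mod 31; (28|31)=+1, (12|31)=-1; (−1)^{2·1·15}·(+1)^1·(-1)^2 = +1.
v=23: a=23^1·(≡15), b=23^1·(≡11) mod 23; (15|23)=-1, (11|23)=-1; (−1)^{1·1·11}·(-1)^1·(-1)^1 = -1.
v=2: v_2(a)=5, v_2(b)=5; units ≡ 7, 1 (mod 8); ε·ε+αω+βω = 1·0+5·0+5·0 ≡ 0  ⇒  (a,b)_2 = +1.
|Ram(2990, -1447390)| = 2, even; anisotropic at {23, 29}.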